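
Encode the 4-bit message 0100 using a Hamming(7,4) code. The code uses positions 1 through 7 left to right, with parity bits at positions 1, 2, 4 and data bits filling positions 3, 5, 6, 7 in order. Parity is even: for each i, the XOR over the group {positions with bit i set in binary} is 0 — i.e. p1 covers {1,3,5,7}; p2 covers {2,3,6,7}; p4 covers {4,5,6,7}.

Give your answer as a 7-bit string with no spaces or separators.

Place data at non-parity positions: p1 p2 0 p4 1 0 0
p1 (pos 1,3,5,7): XOR of data positions = 0⊕1⊕0 = 1
p2 (pos 2,3,6,7): XOR of data positions = 0⊕0⊕0 = 0
p4 (pos 4,5,6,7): XOR of data positions = 1⊕0⊕0 = 1
Codeword: 1001100

1001100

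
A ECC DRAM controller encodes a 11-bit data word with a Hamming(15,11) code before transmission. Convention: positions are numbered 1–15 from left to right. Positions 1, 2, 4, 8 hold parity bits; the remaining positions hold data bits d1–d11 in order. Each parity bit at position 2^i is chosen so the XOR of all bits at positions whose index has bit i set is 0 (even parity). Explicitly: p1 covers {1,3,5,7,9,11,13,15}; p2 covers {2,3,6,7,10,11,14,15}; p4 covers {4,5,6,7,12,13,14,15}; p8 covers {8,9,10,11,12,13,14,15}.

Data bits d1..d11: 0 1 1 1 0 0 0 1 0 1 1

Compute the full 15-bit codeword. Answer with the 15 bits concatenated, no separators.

Place data at non-parity positions: p1 p2 0 p4 1 1 1 p8 0 0 0 1 0 1 1
p1 (pos 1,3,5,7,9,11,13,15): XOR of data positions = 0⊕1⊕1⊕0⊕0⊕0⊕1 = 1
p2 (pos 2,3,6,7,10,11,14,15): XOR of data positions = 0⊕1⊕1⊕0⊕0⊕1⊕1 = 0
p4 (pos 4,5,6,7,12,13,14,15): XOR of data positions = 1⊕1⊕1⊕1⊕0⊕1⊕1 = 0
p8 (pos 8,9,10,11,12,13,14,15): XOR of data positions = 0⊕0⊕0⊕1⊕0⊕1⊕1 = 1
Codeword: 100011110001011

100011110001011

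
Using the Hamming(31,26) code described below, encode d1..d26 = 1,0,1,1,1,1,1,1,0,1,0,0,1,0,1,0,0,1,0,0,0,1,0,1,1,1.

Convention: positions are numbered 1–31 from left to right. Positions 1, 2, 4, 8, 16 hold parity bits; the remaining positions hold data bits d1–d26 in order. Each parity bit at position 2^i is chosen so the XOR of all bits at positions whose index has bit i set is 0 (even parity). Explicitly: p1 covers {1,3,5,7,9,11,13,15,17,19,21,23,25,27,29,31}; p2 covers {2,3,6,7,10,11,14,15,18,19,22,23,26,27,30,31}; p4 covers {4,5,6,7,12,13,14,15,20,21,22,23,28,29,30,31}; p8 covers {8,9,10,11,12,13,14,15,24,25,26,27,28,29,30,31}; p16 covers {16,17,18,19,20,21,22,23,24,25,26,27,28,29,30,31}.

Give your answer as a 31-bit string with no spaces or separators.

Place data at non-parity positions: p1 p2 1 p4 0 1 1 p8 1 1 1 1 0 1 0 p16 0 1 0 1 0 0 1 0 0 0 1 0 1 1 1
p1 (pos 1,3,5,7,9,11,13,15,17,19,21,23,25,27,29,31): XOR of data positions = 1⊕0⊕1⊕1⊕1⊕0⊕0⊕0⊕0⊕0⊕1⊕0⊕1⊕1⊕1 = 0
p2 (pos 2,3,6,7,10,11,14,15,18,19,22,23,26,27,30,31): XOR of data positions = 1⊕1⊕1⊕1⊕1⊕1⊕0⊕1⊕0⊕0⊕1⊕0⊕1⊕1⊕1 = 1
p4 (pos 4,5,6,7,12,13,14,15,20,21,22,23,28,29,30,31): XOR of data positions = 0⊕1⊕1⊕1⊕0⊕1⊕0⊕1⊕0⊕0⊕1⊕0⊕1⊕1⊕1 = 1
p8 (pos 8,9,10,11,12,13,14,15,24,25,26,27,28,29,30,31): XOR of data positions = 1⊕1⊕1⊕1⊕0⊕1⊕0⊕0⊕0⊕0⊕1⊕0⊕1⊕1⊕1 = 1
p16 (pos 16,17,18,19,20,21,22,23,24,25,26,27,28,29,30,31): XOR of data positions = 0⊕1⊕0⊕1⊕0⊕0⊕1⊕0⊕0⊕0⊕1⊕0⊕1⊕1⊕1 = 1
Codeword: 0111011111110101010100100010111

0111011111110101010100100010111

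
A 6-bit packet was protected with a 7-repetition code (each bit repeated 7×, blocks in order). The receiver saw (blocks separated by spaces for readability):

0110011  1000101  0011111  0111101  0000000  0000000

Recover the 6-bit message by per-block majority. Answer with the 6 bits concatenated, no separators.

Block 1 (0110011): 4 ones → 1
Block 2 (1000101): 3 ones → 0
Block 3 (0011111): 5 ones → 1
Block 4 (0111101): 5 ones → 1
Block 5 (0000000): 0 ones → 0
Block 6 (0000000): 0 ones → 0

101100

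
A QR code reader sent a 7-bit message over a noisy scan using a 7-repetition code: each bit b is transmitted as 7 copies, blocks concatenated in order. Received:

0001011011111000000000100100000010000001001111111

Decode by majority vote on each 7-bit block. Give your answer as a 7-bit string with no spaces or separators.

0100001

Block 1 (0001011): 3 ones → 0
Block 2 (0111110): 5 ones → 1
Block 3 (0000000): 0 ones → 0
Block 4 (0100100): 2 ones → 0
Block 5 (0000100): 1 one → 0
Block 6 (0000100): 1 one → 0
Block 7 (1111111): 7 ones → 1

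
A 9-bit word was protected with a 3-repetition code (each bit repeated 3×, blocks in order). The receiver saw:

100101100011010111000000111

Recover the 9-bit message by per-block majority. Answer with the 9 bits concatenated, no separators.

Block 1 (100): 1 one → 0
Block 2 (101): 2 ones → 1
Block 3 (100): 1 one → 0
Block 4 (011): 2 ones → 1
Block 5 (010): 1 one → 0
Block 6 (111): 3 ones → 1
Block 7 (000): 0 ones → 0
Block 8 (000): 0 ones → 0
Block 9 (111): 3 ones → 1

010101001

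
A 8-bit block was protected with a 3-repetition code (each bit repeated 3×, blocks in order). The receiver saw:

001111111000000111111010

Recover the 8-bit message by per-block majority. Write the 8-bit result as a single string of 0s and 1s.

01100110

Block 1 (001): 1 one → 0
Block 2 (111): 3 ones → 1
Block 3 (111): 3 ones → 1
Block 4 (000): 0 ones → 0
Block 5 (000): 0 ones → 0
Block 6 (111): 3 ones → 1
Block 7 (111): 3 ones → 1
Block 8 (010): 1 one → 0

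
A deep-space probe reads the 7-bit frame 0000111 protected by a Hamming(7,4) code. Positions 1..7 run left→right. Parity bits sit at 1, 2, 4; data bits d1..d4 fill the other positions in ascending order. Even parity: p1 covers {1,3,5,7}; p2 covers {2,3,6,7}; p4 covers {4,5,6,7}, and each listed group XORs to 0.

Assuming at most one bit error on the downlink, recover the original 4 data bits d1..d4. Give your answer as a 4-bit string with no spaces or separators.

s1 (pos 1,3,5,7): 0⊕0⊕1⊕1 = 0
s2 (pos 2,3,6,7): 0⊕0⊕1⊕1 = 0
s4 (pos 4,5,6,7): 0⊕1⊕1⊕1 = 1
Syndrome s4…s1 = 100 → error at position 4.
Flip position 4: 0000111 → 0001111
Read data bits from positions 3,5,6,7: 0111

0111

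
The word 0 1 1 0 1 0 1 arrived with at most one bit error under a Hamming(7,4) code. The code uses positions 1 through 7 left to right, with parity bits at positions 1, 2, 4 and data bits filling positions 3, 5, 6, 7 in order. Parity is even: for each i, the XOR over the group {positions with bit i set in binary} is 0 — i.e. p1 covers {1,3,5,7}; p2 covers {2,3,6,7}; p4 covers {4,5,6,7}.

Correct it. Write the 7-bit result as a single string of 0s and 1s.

s1 (pos 1,3,5,7): 0⊕1⊕1⊕1 = 1
s2 (pos 2,3,6,7): 1⊕1⊕0⊕1 = 1
s4 (pos 4,5,6,7): 0⊕1⊕0⊕1 = 0
Syndrome s4…s1 = 011 → error at position 3.
Flip position 3: 0110101 → 0100101

0100101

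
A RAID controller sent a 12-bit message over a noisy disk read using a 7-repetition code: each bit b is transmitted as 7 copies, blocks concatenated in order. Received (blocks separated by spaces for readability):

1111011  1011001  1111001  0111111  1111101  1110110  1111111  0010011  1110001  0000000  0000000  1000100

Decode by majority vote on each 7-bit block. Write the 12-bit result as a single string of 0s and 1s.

Block 1 (1111011): 6 ones → 1
Block 2 (1011001): 4 ones → 1
Block 3 (1111001): 5 ones → 1
Block 4 (0111111): 6 ones → 1
Block 5 (1111101): 6 ones → 1
Block 6 (1110110): 5 ones → 1
Block 7 (1111111): 7 ones → 1
Block 8 (0010011): 3 ones → 0
Block 9 (1110001): 4 ones → 1
Block 10 (0000000): 0 ones → 0
Block 11 (0000000): 0 ones → 0
Block 12 (1000100): 2 ones → 0

111111101000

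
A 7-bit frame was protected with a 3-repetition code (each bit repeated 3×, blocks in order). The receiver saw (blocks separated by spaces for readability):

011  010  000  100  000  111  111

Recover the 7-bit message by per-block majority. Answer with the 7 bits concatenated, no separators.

Block 1 (011): 2 ones → 1
Block 2 (010): 1 one → 0
Block 3 (000): 0 ones → 0
Block 4 (100): 1 one → 0
Block 5 (000): 0 ones → 0
Block 6 (111): 3 ones → 1
Block 7 (111): 3 ones → 1

1000011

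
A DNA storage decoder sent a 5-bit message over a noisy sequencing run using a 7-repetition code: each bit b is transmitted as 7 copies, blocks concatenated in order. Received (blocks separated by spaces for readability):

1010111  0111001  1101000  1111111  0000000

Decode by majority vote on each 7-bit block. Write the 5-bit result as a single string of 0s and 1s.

11010

Block 1 (1010111): 5 ones → 1
Block 2 (0111001): 4 ones → 1
Block 3 (1101000): 3 ones → 0
Block 4 (1111111): 7 ones → 1
Block 5 (0000000): 0 ones → 0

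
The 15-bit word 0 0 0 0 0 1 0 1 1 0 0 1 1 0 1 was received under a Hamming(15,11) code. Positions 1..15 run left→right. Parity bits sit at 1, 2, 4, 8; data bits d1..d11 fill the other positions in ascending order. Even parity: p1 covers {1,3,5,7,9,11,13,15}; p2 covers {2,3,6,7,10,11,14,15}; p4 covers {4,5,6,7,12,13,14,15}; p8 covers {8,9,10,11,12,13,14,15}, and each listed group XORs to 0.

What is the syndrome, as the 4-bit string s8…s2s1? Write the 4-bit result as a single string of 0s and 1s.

s1 (pos 1,3,5,7,9,11,13,15): 0⊕0⊕0⊕0⊕1⊕0⊕1⊕1 = 1
s2 (pos 2,3,6,7,10,11,14,15): 0⊕0⊕1⊕0⊕0⊕0⊕0⊕1 = 0
s4 (pos 4,5,6,7,12,13,14,15): 0⊕0⊕1⊕0⊕1⊕1⊕0⊕1 = 0
s8 (pos 8,9,10,11,12,13,14,15): 1⊕1⊕0⊕0⊕1⊕1⊕0⊕1 = 1
Syndrome s8…s1 = 1001 → error at position 9.

1001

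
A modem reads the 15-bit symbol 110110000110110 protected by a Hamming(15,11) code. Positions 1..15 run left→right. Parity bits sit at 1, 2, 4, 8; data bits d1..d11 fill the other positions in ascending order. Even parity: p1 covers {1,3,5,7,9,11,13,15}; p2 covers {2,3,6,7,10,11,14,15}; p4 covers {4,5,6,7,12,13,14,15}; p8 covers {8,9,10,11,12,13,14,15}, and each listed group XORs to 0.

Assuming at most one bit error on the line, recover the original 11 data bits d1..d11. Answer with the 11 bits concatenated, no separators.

s1 (pos 1,3,5,7,9,11,13,15): 1⊕0⊕1⊕0⊕0⊕1⊕1⊕0 = 0
s2 (pos 2,3,6,7,10,11,14,15): 1⊕0⊕0⊕0⊕1⊕1⊕1⊕0 = 0
s4 (pos 4,5,6,7,12,13,14,15): 1⊕1⊕0⊕0⊕0⊕1⊕1⊕0 = 0
s8 (pos 8,9,10,11,12,13,14,15): 0⊕0⊕1⊕1⊕0⊕1⊕1⊕0 = 0
Syndrome s8…s1 = 0000 → no error.
Read data bits from positions 3,5,6,7,9,10,11,12,13,14,15: 01000110110

01000110110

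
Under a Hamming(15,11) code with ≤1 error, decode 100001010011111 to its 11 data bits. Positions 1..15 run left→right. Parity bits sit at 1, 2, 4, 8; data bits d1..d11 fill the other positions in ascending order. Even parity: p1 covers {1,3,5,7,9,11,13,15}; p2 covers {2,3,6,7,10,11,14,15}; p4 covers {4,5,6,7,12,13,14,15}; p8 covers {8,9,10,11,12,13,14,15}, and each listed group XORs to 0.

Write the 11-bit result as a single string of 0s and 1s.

00100011111

s1 (pos 1,3,5,7,9,11,13,15): 1⊕0⊕0⊕0⊕0⊕1⊕1⊕1 = 0
s2 (pos 2,3,6,7,10,11,14,15): 0⊕0⊕1⊕0⊕0⊕1⊕1⊕1 = 0
s4 (pos 4,5,6,7,12,13,14,15): 0⊕0⊕1⊕0⊕1⊕1⊕1⊕1 = 1
s8 (pos 8,9,10,11,12,13,14,15): 1⊕0⊕0⊕1⊕1⊕1⊕1⊕1 = 0
Syndrome s8…s1 = 0100 → error at position 4.
Flip position 4: 100001010011111 → 100101010011111
Read data bits from positions 3,5,6,7,9,10,11,12,13,14,15: 00100011111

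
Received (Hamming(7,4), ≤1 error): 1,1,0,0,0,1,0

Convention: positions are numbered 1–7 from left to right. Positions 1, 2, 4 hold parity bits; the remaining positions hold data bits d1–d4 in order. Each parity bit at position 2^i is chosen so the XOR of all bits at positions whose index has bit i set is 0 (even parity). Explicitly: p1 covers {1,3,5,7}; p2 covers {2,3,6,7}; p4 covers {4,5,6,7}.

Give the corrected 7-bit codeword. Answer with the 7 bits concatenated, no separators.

s1 (pos 1,3,5,7): 1⊕0⊕0⊕0 = 1
s2 (pos 2,3,6,7): 1⊕0⊕1⊕0 = 0
s4 (pos 4,5,6,7): 0⊕0⊕1⊕0 = 1
Syndrome s4…s1 = 101 → error at position 5.
Flip position 5: 1100010 → 1100110

1100110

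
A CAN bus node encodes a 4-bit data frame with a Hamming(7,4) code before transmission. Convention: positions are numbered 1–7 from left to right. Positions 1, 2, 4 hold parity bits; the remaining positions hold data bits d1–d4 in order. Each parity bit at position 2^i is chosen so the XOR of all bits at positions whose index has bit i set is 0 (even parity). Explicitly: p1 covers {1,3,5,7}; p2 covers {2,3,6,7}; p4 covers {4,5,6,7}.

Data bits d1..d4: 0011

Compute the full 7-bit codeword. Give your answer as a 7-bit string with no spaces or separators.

Place data at non-parity positions: p1 p2 0 p4 0 1 1
p1 (pos 1,3,5,7): XOR of data positions = 0⊕0⊕1 = 1
p2 (pos 2,3,6,7): XOR of data positions = 0⊕1⊕1 = 0
p4 (pos 4,5,6,7): XOR of data positions = 0⊕1⊕1 = 0
Codeword: 1000011

1000011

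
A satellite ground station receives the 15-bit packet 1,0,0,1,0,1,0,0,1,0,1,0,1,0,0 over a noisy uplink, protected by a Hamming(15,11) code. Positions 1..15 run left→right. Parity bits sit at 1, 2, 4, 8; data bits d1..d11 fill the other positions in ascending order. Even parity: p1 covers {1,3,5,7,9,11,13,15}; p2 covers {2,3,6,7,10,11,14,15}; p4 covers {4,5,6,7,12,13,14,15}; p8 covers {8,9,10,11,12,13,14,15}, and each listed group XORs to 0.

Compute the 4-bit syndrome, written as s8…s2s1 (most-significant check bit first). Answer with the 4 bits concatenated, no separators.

1100

s1 (pos 1,3,5,7,9,11,13,15): 1⊕0⊕0⊕0⊕1⊕1⊕1⊕0 = 0
s2 (pos 2,3,6,7,10,11,14,15): 0⊕0⊕1⊕0⊕0⊕1⊕0⊕0 = 0
s4 (pos 4,5,6,7,12,13,14,15): 1⊕0⊕1⊕0⊕0⊕1⊕0⊕0 = 1
s8 (pos 8,9,10,11,12,13,14,15): 0⊕1⊕0⊕1⊕0⊕1⊕0⊕0 = 1
Syndrome s8…s1 = 1100 → error at position 12.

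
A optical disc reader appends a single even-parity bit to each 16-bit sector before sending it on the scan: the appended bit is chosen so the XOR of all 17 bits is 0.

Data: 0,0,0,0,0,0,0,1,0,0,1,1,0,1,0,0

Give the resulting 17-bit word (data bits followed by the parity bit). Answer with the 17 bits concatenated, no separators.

XOR of the 16 data bits: 0⊕0⊕0⊕0⊕0⊕0⊕0⊕1⊕0⊕0⊕1⊕1⊕0⊕1⊕0⊕0 = 0
Parity bit = 0 (so all 17 bits XOR to 0).

00000001001101000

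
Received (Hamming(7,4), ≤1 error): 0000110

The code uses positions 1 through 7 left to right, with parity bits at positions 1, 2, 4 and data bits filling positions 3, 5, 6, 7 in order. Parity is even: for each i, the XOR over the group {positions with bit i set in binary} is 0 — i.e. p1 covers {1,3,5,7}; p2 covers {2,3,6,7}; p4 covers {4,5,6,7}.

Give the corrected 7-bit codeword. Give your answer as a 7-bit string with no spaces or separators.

0010110

s1 (pos 1,3,5,7): 0⊕0⊕1⊕0 = 1
s2 (pos 2,3,6,7): 0⊕0⊕1⊕0 = 1
s4 (pos 4,5,6,7): 0⊕1⊕1⊕0 = 0
Syndrome s4…s1 = 011 → error at position 3.
Flip position 3: 0000110 → 0010110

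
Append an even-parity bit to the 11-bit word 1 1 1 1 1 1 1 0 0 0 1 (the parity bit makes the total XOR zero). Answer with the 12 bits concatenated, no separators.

XOR of the 11 data bits: 1⊕1⊕1⊕1⊕1⊕1⊕1⊕0⊕0⊕0⊕1 = 0
Parity bit = 0 (so all 12 bits XOR to 0).

111111100010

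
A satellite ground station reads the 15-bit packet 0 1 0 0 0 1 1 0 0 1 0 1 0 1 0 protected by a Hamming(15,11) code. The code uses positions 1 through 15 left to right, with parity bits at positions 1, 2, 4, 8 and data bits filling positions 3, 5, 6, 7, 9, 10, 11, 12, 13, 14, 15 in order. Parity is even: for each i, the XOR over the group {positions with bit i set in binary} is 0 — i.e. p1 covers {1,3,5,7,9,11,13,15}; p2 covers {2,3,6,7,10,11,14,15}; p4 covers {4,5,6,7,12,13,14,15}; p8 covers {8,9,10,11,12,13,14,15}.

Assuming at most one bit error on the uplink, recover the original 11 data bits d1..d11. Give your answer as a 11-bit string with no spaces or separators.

00110111010

s1 (pos 1,3,5,7,9,11,13,15): 0⊕0⊕0⊕1⊕0⊕0⊕0⊕0 = 1
s2 (pos 2,3,6,7,10,11,14,15): 1⊕0⊕1⊕1⊕1⊕0⊕1⊕0 = 1
s4 (pos 4,5,6,7,12,13,14,15): 0⊕0⊕1⊕1⊕1⊕0⊕1⊕0 = 0
s8 (pos 8,9,10,11,12,13,14,15): 0⊕0⊕1⊕0⊕1⊕0⊕1⊕0 = 1
Syndrome s8…s1 = 1011 → error at position 11.
Flip position 11: 010001100101010 → 010001100111010
Read data bits from positions 3,5,6,7,9,10,11,12,13,14,15: 00110111010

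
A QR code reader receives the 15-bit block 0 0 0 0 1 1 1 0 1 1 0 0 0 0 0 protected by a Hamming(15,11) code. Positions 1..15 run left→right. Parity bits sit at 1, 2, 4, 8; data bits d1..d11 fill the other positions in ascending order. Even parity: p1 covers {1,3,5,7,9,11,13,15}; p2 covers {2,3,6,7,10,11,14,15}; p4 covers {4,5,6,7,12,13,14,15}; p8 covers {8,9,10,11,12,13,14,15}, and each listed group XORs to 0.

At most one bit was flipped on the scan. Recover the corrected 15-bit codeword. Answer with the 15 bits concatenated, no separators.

s1 (pos 1,3,5,7,9,11,13,15): 0⊕0⊕1⊕1⊕1⊕0⊕0⊕0 = 1
s2 (pos 2,3,6,7,10,11,14,15): 0⊕0⊕1⊕1⊕1⊕0⊕0⊕0 = 1
s4 (pos 4,5,6,7,12,13,14,15): 0⊕1⊕1⊕1⊕0⊕0⊕0⊕0 = 1
s8 (pos 8,9,10,11,12,13,14,15): 0⊕1⊕1⊕0⊕0⊕0⊕0⊕0 = 0
Syndrome s8…s1 = 0111 → error at position 7.
Flip position 7: 000011101100000 → 000011001100000

000011001100000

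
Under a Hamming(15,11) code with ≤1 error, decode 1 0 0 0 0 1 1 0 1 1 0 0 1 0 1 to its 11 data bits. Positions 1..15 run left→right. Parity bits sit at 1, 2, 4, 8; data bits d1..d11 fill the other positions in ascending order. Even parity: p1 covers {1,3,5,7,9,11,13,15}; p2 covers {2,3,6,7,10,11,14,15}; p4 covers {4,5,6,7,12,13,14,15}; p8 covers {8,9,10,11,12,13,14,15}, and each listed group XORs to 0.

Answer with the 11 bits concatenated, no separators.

s1 (pos 1,3,5,7,9,11,13,15): 1⊕0⊕0⊕1⊕1⊕0⊕1⊕1 = 1
s2 (pos 2,3,6,7,10,11,14,15): 0⊕0⊕1⊕1⊕1⊕0⊕0⊕1 = 0
s4 (pos 4,5,6,7,12,13,14,15): 0⊕0⊕1⊕1⊕0⊕1⊕0⊕1 = 0
s8 (pos 8,9,10,11,12,13,14,15): 0⊕1⊕1⊕0⊕0⊕1⊕0⊕1 = 0
Syndrome s8…s1 = 0001 → error at position 1.
Flip position 1: 100001101100101 → 000001101100101
Read data bits from positions 3,5,6,7,9,10,11,12,13,14,15: 00111100101

00111100101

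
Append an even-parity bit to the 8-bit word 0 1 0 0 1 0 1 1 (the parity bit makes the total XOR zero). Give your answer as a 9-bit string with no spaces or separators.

010010110

XOR of the 8 data bits: 0⊕1⊕0⊕0⊕1⊕0⊕1⊕1 = 0
Parity bit = 0 (so all 9 bits XOR to 0).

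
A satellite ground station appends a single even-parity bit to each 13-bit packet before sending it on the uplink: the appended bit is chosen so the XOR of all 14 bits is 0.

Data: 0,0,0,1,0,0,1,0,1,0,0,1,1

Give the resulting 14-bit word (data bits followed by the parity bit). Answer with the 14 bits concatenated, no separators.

00010010100111

XOR of the 13 data bits: 0⊕0⊕0⊕1⊕0⊕0⊕1⊕0⊕1⊕0⊕0⊕1⊕1 = 1
Parity bit = 1 (so all 14 bits XOR to 0).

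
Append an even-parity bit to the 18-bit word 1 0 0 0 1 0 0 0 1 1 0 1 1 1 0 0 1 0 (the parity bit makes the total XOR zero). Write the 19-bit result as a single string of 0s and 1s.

XOR of the 18 data bits: 1⊕0⊕0⊕0⊕1⊕0⊕0⊕0⊕1⊕1⊕0⊕1⊕1⊕1⊕0⊕0⊕1⊕0 = 0
Parity bit = 0 (so all 19 bits XOR to 0).

1000100011011100100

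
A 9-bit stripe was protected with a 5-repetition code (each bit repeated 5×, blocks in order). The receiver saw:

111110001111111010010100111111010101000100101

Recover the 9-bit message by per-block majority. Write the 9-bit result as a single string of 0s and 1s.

Block 1 (11111): 5 ones → 1
Block 2 (00011): 2 ones → 0
Block 3 (11111): 5 ones → 1
Block 4 (01001): 2 ones → 0
Block 5 (01001): 2 ones → 0
Block 6 (11111): 5 ones → 1
Block 7 (01010): 2 ones → 0
Block 8 (10001): 2 ones → 0
Block 9 (00101): 2 ones → 0

101001000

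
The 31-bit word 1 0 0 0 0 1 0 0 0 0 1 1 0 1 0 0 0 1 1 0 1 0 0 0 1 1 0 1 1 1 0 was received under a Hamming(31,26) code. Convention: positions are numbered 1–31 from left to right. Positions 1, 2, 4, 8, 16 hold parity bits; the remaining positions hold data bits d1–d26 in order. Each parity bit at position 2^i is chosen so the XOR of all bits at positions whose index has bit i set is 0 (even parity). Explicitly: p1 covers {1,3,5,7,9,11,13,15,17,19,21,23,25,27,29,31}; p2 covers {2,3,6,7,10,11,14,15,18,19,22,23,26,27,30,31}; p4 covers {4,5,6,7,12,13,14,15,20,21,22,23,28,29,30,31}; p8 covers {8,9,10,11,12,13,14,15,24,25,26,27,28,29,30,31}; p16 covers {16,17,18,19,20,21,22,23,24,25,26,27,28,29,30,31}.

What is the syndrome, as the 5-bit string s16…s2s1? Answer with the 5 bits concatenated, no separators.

00110

s1 (pos 1,3,5,7,9,11,13,15,17,19,21,23,25,27,29,31): 1⊕0⊕0⊕0⊕0⊕1⊕0⊕0⊕0⊕1⊕1⊕0⊕1⊕0⊕1⊕0 = 0
s2 (pos 2,3,6,7,10,11,14,15,18,19,22,23,26,27,30,31): 0⊕0⊕1⊕0⊕0⊕1⊕1⊕0⊕1⊕1⊕0⊕0⊕1⊕0⊕1⊕0 = 1
s4 (pos 4,5,6,7,12,13,14,15,20,21,22,23,28,29,30,31): 0⊕0⊕1⊕0⊕1⊕0⊕1⊕0⊕0⊕1⊕0⊕0⊕1⊕1⊕1⊕0 = 1
s8 (pos 8,9,10,11,12,13,14,15,24,25,26,27,28,29,30,31): 0⊕0⊕0⊕1⊕1⊕0⊕1⊕0⊕0⊕1⊕1⊕0⊕1⊕1⊕1⊕0 = 0
s16 (pos 16,17,18,19,20,21,22,23,24,25,26,27,28,29,30,31): 0⊕0⊕1⊕1⊕0⊕1⊕0⊕0⊕0⊕1⊕1⊕0⊕1⊕1⊕1⊕0 = 0
Syndrome s16…s1 = 00110 → error at position 6.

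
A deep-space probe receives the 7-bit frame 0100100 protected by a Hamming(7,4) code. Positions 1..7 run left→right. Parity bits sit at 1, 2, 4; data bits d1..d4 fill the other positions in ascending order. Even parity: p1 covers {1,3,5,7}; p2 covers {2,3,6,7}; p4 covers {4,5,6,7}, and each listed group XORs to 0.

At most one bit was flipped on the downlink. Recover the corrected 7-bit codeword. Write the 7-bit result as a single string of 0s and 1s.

s1 (pos 1,3,5,7): 0⊕0⊕1⊕0 = 1
s2 (pos 2,3,6,7): 1⊕0⊕0⊕0 = 1
s4 (pos 4,5,6,7): 0⊕1⊕0⊕0 = 1
Syndrome s4…s1 = 111 → error at position 7.
Flip position 7: 0100100 → 0100101

0100101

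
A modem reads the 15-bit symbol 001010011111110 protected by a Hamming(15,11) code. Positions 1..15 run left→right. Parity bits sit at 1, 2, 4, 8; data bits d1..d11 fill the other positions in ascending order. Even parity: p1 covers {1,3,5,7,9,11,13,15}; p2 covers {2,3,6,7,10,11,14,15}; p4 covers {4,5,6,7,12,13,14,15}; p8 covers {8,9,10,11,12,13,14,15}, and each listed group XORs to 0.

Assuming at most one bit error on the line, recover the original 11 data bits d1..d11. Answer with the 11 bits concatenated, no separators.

s1 (pos 1,3,5,7,9,11,13,15): 0⊕1⊕1⊕0⊕1⊕1⊕1⊕0 = 1
s2 (pos 2,3,6,7,10,11,14,15): 0⊕1⊕0⊕0⊕1⊕1⊕1⊕0 = 0
s4 (pos 4,5,6,7,12,13,14,15): 0⊕1⊕0⊕0⊕1⊕1⊕1⊕0 = 0
s8 (pos 8,9,10,11,12,13,14,15): 1⊕1⊕1⊕1⊕1⊕1⊕1⊕0 = 1
Syndrome s8…s1 = 1001 → error at position 9.
Flip position 9: 001010011111110 → 001010010111110
Read data bits from positions 3,5,6,7,9,10,11,12,13,14,15: 11000111110

11000111110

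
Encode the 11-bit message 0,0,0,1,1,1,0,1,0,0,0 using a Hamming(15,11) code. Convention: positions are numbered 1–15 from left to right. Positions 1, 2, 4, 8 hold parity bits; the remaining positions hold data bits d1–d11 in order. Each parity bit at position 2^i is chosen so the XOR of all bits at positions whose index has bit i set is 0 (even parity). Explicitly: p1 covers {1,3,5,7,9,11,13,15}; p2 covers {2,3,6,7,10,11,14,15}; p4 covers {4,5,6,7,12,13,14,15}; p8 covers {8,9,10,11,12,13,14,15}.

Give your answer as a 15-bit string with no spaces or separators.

000000111101000

Place data at non-parity positions: p1 p2 0 p4 0 0 1 p8 1 1 0 1 0 0 0
p1 (pos 1,3,5,7,9,11,13,15): XOR of data positions = 0⊕0⊕1⊕1⊕0⊕0⊕0 = 0
p2 (pos 2,3,6,7,10,11,14,15): XOR of data positions = 0⊕0⊕1⊕1⊕0⊕0⊕0 = 0
p4 (pos 4,5,6,7,12,13,14,15): XOR of data positions = 0⊕0⊕1⊕1⊕0⊕0⊕0 = 0
p8 (pos 8,9,10,11,12,13,14,15): XOR of data positions = 1⊕1⊕0⊕1⊕0⊕0⊕0 = 1
Codeword: 000000111101000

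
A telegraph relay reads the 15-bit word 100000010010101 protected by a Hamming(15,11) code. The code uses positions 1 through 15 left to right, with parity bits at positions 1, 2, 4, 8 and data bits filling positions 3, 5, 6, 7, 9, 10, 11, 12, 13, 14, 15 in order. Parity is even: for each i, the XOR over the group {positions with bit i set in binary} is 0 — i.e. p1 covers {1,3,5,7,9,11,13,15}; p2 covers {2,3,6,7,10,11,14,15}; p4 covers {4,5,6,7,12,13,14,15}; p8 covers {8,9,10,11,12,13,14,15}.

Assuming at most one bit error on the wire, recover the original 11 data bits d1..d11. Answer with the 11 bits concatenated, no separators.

s1 (pos 1,3,5,7,9,11,13,15): 1⊕0⊕0⊕0⊕0⊕1⊕1⊕1 = 0
s2 (pos 2,3,6,7,10,11,14,15): 0⊕0⊕0⊕0⊕0⊕1⊕0⊕1 = 0
s4 (pos 4,5,6,7,12,13,14,15): 0⊕0⊕0⊕0⊕0⊕1⊕0⊕1 = 0
s8 (pos 8,9,10,11,12,13,14,15): 1⊕0⊕0⊕1⊕0⊕1⊕0⊕1 = 0
Syndrome s8…s1 = 0000 → no error.
Read data bits from positions 3,5,6,7,9,10,11,12,13,14,15: 00000010101

00000010101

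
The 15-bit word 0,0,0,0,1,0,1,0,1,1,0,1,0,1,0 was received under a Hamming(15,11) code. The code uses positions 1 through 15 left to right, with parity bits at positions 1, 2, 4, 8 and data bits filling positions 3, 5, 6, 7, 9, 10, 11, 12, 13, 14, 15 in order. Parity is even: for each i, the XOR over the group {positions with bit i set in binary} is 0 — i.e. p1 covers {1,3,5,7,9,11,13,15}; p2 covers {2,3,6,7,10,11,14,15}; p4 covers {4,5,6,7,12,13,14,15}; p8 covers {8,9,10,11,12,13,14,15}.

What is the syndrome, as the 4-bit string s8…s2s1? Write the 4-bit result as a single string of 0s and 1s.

0011

s1 (pos 1,3,5,7,9,11,13,15): 0⊕0⊕1⊕1⊕1⊕0⊕0⊕0 = 1
s2 (pos 2,3,6,7,10,11,14,15): 0⊕0⊕0⊕1⊕1⊕0⊕1⊕0 = 1
s4 (pos 4,5,6,7,12,13,14,15): 0⊕1⊕0⊕1⊕1⊕0⊕1⊕0 = 0
s8 (pos 8,9,10,11,12,13,14,15): 0⊕1⊕1⊕0⊕1⊕0⊕1⊕0 = 0
Syndrome s8…s1 = 0011 → error at position 3.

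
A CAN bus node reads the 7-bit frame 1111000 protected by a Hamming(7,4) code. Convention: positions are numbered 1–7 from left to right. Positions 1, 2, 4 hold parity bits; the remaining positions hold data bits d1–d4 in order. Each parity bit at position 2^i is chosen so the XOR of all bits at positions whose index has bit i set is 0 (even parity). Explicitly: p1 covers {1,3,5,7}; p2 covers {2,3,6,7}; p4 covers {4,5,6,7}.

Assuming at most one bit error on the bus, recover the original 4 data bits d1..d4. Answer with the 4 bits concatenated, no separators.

1000

s1 (pos 1,3,5,7): 1⊕1⊕0⊕0 = 0
s2 (pos 2,3,6,7): 1⊕1⊕0⊕0 = 0
s4 (pos 4,5,6,7): 1⊕0⊕0⊕0 = 1
Syndrome s4…s1 = 100 → error at position 4.
Flip position 4: 1111000 → 1110000
Read data bits from positions 3,5,6,7: 1000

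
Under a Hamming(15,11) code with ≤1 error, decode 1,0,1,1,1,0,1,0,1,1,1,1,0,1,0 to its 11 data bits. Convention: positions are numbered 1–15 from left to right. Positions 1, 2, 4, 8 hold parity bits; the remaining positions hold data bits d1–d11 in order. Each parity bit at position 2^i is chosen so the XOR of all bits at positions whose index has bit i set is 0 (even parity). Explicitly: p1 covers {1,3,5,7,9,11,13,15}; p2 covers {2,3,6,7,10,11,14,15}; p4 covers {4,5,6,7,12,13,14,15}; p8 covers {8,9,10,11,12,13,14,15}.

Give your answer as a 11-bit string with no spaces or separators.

11011111000

s1 (pos 1,3,5,7,9,11,13,15): 1⊕1⊕1⊕1⊕1⊕1⊕0⊕0 = 0
s2 (pos 2,3,6,7,10,11,14,15): 0⊕1⊕0⊕1⊕1⊕1⊕1⊕0 = 1
s4 (pos 4,5,6,7,12,13,14,15): 1⊕1⊕0⊕1⊕1⊕0⊕1⊕0 = 1
s8 (pos 8,9,10,11,12,13,14,15): 0⊕1⊕1⊕1⊕1⊕0⊕1⊕0 = 1
Syndrome s8…s1 = 1110 → error at position 14.
Flip position 14: 101110101111010 → 101110101111000
Read data bits from positions 3,5,6,7,9,10,11,12,13,14,15: 11011111000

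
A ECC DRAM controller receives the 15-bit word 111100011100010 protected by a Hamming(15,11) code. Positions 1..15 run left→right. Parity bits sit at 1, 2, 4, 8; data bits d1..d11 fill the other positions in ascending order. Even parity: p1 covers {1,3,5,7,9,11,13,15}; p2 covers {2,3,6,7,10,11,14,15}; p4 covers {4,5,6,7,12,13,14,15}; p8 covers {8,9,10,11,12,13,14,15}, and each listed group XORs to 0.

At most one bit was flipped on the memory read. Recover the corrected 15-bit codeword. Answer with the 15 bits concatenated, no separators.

011100011100010

s1 (pos 1,3,5,7,9,11,13,15): 1⊕1⊕0⊕0⊕1⊕0⊕0⊕0 = 1
s2 (pos 2,3,6,7,10,11,14,15): 1⊕1⊕0⊕0⊕1⊕0⊕1⊕0 = 0
s4 (pos 4,5,6,7,12,13,14,15): 1⊕0⊕0⊕0⊕0⊕0⊕1⊕0 = 0
s8 (pos 8,9,10,11,12,13,14,15): 1⊕1⊕1⊕0⊕0⊕0⊕1⊕0 = 0
Syndrome s8…s1 = 0001 → error at position 1.
Flip position 1: 111100011100010 → 011100011100010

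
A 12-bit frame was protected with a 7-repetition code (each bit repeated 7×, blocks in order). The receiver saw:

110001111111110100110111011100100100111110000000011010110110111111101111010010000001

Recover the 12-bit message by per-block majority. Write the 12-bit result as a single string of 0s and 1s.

Block 1 (1100011): 4 ones → 1
Block 2 (1111111): 7 ones → 1
Block 3 (0100110): 3 ones → 0
Block 4 (1110111): 6 ones → 1
Block 5 (0010010): 2 ones → 0
Block 6 (0111110): 5 ones → 1
Block 7 (0000000): 0 ones → 0
Block 8 (1101011): 5 ones → 1
Block 9 (0110111): 5 ones → 1
Block 10 (1111011): 6 ones → 1
Block 11 (1101001): 4 ones → 1
Block 12 (0000001): 1 one → 0

110101011110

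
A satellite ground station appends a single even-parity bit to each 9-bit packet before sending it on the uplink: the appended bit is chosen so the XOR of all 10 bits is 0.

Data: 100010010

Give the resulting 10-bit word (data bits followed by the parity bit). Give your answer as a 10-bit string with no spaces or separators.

1000100101

XOR of the 9 data bits: 1⊕0⊕0⊕0⊕1⊕0⊕0⊕1⊕0 = 1
Parity bit = 1 (so all 10 bits XOR to 0).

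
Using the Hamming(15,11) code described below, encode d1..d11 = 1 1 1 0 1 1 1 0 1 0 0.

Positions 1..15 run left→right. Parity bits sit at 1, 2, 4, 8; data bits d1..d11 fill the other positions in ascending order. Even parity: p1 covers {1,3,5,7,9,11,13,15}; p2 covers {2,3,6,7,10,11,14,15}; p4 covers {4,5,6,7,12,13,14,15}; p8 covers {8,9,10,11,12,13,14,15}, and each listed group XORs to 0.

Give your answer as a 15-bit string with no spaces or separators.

Place data at non-parity positions: p1 p2 1 p4 1 1 0 p8 1 1 1 0 1 0 0
p1 (pos 1,3,5,7,9,11,13,15): XOR of data positions = 1⊕1⊕0⊕1⊕1⊕1⊕0 = 1
p2 (pos 2,3,6,7,10,11,14,15): XOR of data positions = 1⊕1⊕0⊕1⊕1⊕0⊕0 = 0
p4 (pos 4,5,6,7,12,13,14,15): XOR of data positions = 1⊕1⊕0⊕0⊕1⊕0⊕0 = 1
p8 (pos 8,9,10,11,12,13,14,15): XOR of data positions = 1⊕1⊕1⊕0⊕1⊕0⊕0 = 0
Codeword: 101111001110100

101111001110100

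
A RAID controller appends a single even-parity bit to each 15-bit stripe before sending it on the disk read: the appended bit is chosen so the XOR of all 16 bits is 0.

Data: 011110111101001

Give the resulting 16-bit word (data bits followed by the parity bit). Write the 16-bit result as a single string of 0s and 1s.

0111101111010010

XOR of the 15 data bits: 0⊕1⊕1⊕1⊕1⊕0⊕1⊕1⊕1⊕1⊕0⊕1⊕0⊕0⊕1 = 0
Parity bit = 0 (so all 16 bits XOR to 0).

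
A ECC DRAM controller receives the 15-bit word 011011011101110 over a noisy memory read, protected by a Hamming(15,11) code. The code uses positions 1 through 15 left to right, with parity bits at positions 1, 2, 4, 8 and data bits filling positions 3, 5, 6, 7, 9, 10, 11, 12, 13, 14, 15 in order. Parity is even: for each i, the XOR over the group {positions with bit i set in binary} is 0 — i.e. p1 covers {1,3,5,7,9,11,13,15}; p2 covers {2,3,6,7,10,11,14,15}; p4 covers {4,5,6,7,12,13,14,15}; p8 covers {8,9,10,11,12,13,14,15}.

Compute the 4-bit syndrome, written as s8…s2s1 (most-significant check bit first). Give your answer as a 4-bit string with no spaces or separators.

0110

s1 (pos 1,3,5,7,9,11,13,15): 0⊕1⊕1⊕0⊕1⊕0⊕1⊕0 = 0
s2 (pos 2,3,6,7,10,11,14,15): 1⊕1⊕1⊕0⊕1⊕0⊕1⊕0 = 1
s4 (pos 4,5,6,7,12,13,14,15): 0⊕1⊕1⊕0⊕1⊕1⊕1⊕0 = 1
s8 (pos 8,9,10,11,12,13,14,15): 1⊕1⊕1⊕0⊕1⊕1⊕1⊕0 = 0
Syndrome s8…s1 = 0110 → error at position 6.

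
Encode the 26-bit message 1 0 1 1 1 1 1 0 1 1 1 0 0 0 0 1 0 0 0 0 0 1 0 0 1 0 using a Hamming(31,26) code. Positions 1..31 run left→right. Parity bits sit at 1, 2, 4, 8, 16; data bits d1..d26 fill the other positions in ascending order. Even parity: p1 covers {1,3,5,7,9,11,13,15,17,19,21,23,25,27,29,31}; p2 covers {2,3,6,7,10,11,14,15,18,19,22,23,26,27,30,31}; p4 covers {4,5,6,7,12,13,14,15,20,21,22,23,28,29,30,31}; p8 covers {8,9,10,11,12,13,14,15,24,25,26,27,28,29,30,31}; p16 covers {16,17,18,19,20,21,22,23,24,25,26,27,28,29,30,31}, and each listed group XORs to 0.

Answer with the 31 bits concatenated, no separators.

Place data at non-parity positions: p1 p2 1 p4 0 1 1 p8 1 1 1 0 1 1 1 p16 0 0 0 0 1 0 0 0 0 0 1 0 0 1 0
p1 (pos 1,3,5,7,9,11,13,15,17,19,21,23,25,27,29,31): XOR of data positions = 1⊕0⊕1⊕1⊕1⊕1⊕1⊕0⊕0⊕1⊕0⊕0⊕1⊕0⊕0 = 0
p2 (pos 2,3,6,7,10,11,14,15,18,19,22,23,26,27,30,31): XOR of data positions = 1⊕1⊕1⊕1⊕1⊕1⊕1⊕0⊕0⊕0⊕0⊕0⊕1⊕1⊕0 = 1
p4 (pos 4,5,6,7,12,13,14,15,20,21,22,23,28,29,30,31): XOR of data positions = 0⊕1⊕1⊕0⊕1⊕1⊕1⊕0⊕1⊕0⊕0⊕0⊕0⊕1⊕0 = 1
p8 (pos 8,9,10,11,12,13,14,15,24,25,26,27,28,29,30,31): XOR of data positions = 1⊕1⊕1⊕0⊕1⊕1⊕1⊕0⊕0⊕0⊕1⊕0⊕0⊕1⊕0 = 0
p16 (pos 16,17,18,19,20,21,22,23,24,25,26,27,28,29,30,31): XOR of data positions = 0⊕0⊕0⊕0⊕1⊕0⊕0⊕0⊕0⊕0⊕1⊕0⊕0⊕1⊕0 = 1
Codeword: 0111011011101111000010000010010

0111011011101111000010000010010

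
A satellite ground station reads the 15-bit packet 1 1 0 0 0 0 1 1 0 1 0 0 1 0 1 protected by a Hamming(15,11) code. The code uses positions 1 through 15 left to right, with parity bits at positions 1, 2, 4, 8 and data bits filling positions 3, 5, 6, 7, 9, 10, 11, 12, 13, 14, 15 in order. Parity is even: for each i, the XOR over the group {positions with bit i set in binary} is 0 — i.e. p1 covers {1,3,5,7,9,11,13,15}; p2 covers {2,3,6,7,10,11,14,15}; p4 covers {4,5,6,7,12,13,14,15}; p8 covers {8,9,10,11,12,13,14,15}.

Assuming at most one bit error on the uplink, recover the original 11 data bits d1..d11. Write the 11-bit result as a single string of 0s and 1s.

s1 (pos 1,3,5,7,9,11,13,15): 1⊕0⊕0⊕1⊕0⊕0⊕1⊕1 = 0
s2 (pos 2,3,6,7,10,11,14,15): 1⊕0⊕0⊕1⊕1⊕0⊕0⊕1 = 0
s4 (pos 4,5,6,7,12,13,14,15): 0⊕0⊕0⊕1⊕0⊕1⊕0⊕1 = 1
s8 (pos 8,9,10,11,12,13,14,15): 1⊕0⊕1⊕0⊕0⊕1⊕0⊕1 = 0
Syndrome s8…s1 = 0100 → error at position 4.
Flip position 4: 110000110100101 → 110100110100101
Read data bits from positions 3,5,6,7,9,10,11,12,13,14,15: 00010100101

00010100101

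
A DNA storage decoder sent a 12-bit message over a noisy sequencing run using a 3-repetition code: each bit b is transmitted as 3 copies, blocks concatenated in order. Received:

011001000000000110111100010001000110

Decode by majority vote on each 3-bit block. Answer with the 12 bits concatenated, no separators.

100001100001

Block 1 (011): 2 ones → 1
Block 2 (001): 1 one → 0
Block 3 (000): 0 ones → 0
Block 4 (000): 0 ones → 0
Block 5 (000): 0 ones → 0
Block 6 (110): 2 ones → 1
Block 7 (111): 3 ones → 1
Block 8 (100): 1 one → 0
Block 9 (010): 1 one → 0
Block 10 (001): 1 one → 0
Block 11 (000): 0 ones → 0
Block 12 (110): 2 ones → 1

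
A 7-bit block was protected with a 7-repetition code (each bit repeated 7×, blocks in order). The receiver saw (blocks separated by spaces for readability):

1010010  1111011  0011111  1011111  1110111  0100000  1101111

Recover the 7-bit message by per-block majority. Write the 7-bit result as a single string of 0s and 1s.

Block 1 (1010010): 3 ones → 0
Block 2 (1111011): 6 ones → 1
Block 3 (0011111): 5 ones → 1
Block 4 (1011111): 6 ones → 1
Block 5 (1110111): 6 ones → 1
Block 6 (0100000): 1 one → 0
Block 7 (1101111): 6 ones → 1

0111101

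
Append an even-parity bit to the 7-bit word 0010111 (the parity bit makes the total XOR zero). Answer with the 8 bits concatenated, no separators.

00101110

XOR of the 7 data bits: 0⊕0⊕1⊕0⊕1⊕1⊕1 = 0
Parity bit = 0 (so all 8 bits XOR to 0).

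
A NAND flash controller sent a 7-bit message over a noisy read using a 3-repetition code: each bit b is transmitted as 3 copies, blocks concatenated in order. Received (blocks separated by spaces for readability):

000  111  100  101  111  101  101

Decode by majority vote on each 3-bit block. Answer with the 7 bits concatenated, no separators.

0101111

Block 1 (000): 0 ones → 0
Block 2 (111): 3 ones → 1
Block 3 (100): 1 one → 0
Block 4 (101): 2 ones → 1
Block 5 (111): 3 ones → 1
Block 6 (101): 2 ones → 1
Block 7 (101): 2 ones → 1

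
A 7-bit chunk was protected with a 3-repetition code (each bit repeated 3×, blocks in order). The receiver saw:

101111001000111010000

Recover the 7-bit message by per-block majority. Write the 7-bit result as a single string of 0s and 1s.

1100100

Block 1 (101): 2 ones → 1
Block 2 (111): 3 ones → 1
Block 3 (001): 1 one → 0
Block 4 (000): 0 ones → 0
Block 5 (111): 3 ones → 1
Block 6 (010): 1 one → 0
Block 7 (000): 0 ones → 0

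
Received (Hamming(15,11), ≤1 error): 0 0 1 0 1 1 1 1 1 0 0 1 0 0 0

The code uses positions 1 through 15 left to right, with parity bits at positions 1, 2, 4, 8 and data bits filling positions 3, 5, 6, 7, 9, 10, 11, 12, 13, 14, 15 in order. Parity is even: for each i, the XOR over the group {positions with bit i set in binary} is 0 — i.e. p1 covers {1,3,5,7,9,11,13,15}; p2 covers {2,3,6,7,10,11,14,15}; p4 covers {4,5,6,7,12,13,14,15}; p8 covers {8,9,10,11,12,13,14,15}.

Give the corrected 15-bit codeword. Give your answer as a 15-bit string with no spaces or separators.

s1 (pos 1,3,5,7,9,11,13,15): 0⊕1⊕1⊕1⊕1⊕0⊕0⊕0 = 0
s2 (pos 2,3,6,7,10,11,14,15): 0⊕1⊕1⊕1⊕0⊕0⊕0⊕0 = 1
s4 (pos 4,5,6,7,12,13,14,15): 0⊕1⊕1⊕1⊕1⊕0⊕0⊕0 = 0
s8 (pos 8,9,10,11,12,13,14,15): 1⊕1⊕0⊕0⊕1⊕0⊕0⊕0 = 1
Syndrome s8…s1 = 1010 → error at position 10.
Flip position 10: 001011111001000 → 001011111101000

001011111101000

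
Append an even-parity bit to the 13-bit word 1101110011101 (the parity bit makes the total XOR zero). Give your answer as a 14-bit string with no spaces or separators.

11011100111011

XOR of the 13 data bits: 1⊕1⊕0⊕1⊕1⊕1⊕0⊕0⊕1⊕1⊕1⊕0⊕1 = 1
Parity bit = 1 (so all 14 bits XOR to 0).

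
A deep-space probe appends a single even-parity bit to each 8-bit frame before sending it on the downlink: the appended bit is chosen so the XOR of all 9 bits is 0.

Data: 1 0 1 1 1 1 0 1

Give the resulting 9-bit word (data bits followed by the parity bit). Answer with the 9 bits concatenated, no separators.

101111010

XOR of the 8 data bits: 1⊕0⊕1⊕1⊕1⊕1⊕0⊕1 = 0
Parity bit = 0 (so all 9 bits XOR to 0).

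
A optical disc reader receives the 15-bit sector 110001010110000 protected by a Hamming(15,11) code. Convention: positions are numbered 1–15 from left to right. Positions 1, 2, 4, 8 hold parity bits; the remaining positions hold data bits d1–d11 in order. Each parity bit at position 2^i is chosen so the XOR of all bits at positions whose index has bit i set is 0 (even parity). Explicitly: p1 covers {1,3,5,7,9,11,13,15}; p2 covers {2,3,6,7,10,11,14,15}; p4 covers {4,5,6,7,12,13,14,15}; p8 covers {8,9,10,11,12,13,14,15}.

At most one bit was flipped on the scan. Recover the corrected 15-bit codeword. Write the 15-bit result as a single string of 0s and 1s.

s1 (pos 1,3,5,7,9,11,13,15): 1⊕0⊕0⊕0⊕0⊕1⊕0⊕0 = 0
s2 (pos 2,3,6,7,10,11,14,15): 1⊕0⊕1⊕0⊕1⊕1⊕0⊕0 = 0
s4 (pos 4,5,6,7,12,13,14,15): 0⊕0⊕1⊕0⊕0⊕0⊕0⊕0 = 1
s8 (pos 8,9,10,11,12,13,14,15): 1⊕0⊕1⊕1⊕0⊕0⊕0⊕0 = 1
Syndrome s8…s1 = 1100 → error at position 12.
Flip position 12: 110001010110000 → 110001010111000

110001010111000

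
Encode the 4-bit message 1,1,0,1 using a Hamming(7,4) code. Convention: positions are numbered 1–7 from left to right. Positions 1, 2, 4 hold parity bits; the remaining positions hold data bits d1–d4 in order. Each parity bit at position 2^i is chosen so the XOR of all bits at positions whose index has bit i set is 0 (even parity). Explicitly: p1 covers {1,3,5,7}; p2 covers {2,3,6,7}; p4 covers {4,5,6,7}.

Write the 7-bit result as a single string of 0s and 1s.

Place data at non-parity positions: p1 p2 1 p4 1 0 1
p1 (pos 1,3,5,7): XOR of data positions = 1⊕1⊕1 = 1
p2 (pos 2,3,6,7): XOR of data positions = 1⊕0⊕1 = 0
p4 (pos 4,5,6,7): XOR of data positions = 1⊕0⊕1 = 0
Codeword: 1010101

1010101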